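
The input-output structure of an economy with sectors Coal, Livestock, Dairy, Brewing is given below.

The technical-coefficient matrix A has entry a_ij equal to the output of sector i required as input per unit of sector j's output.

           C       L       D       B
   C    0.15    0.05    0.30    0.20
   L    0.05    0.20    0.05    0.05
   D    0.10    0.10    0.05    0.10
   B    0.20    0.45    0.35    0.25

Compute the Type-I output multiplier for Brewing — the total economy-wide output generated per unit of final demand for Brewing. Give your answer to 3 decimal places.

m_B = 2.544

I − A =
  [   0.85    -0.05    -0.30    -0.20]
  [  -0.05     0.80    -0.05    -0.05]
  [  -0.10    -0.10     0.95    -0.10]
  [  -0.20    -0.45    -0.35     0.75]
Compute the cofactors C_ij = (−1)^(i+j)·(3×3 minor ij) of I−A; the adjugate is their transpose:
adj(I−A) = Cᵀ =
  [ 0.512875   0.162375   0.236500   0.179125]
  [ 0.049875   0.502375   0.062500   0.055125]
  [ 0.080750   0.111750   0.452000   0.089250]
  [ 0.204375   0.396875   0.311500   0.613625]
det(I−A) = Σ_j (I−A)_1j·C_1j = (0.85)(0.512875) + (-0.05)(0.049875) + (-0.30)(0.080750) + (-0.20)(0.204375) = 0.36835
(I − A)⁻¹ = adj(I−A) / det(I−A) ≈
  [   1.3924     0.4408     0.6421     0.4863]
  [   0.1354     1.3639     0.1697     0.1497]
  [   0.2192     0.3034     1.2271     0.2423]
  [   0.5548     1.0774     0.8457     1.6659]
The output multiplier for sector j is the column-j sum of the Leontief inverse (I − A)⁻¹ = adj(I−A) / det(I−A).
Column B of adj(I−A): (0.179125, 0.055125, 0.089250, 0.613625); det(I−A) = 0.36835.
m_B = (0.179125 + 0.055125 + 0.089250 + 0.613625) / 0.36835 = 0.937125 / 0.36835 ≈ 2.544.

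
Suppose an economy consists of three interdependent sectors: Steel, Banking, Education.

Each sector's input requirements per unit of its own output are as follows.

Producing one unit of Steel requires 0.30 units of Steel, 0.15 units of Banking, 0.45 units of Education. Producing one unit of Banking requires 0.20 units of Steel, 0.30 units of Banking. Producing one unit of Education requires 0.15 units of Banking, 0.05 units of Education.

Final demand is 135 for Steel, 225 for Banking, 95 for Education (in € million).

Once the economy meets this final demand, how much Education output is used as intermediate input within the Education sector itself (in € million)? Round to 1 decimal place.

I − A =
  [   0.70    -0.20     0.00]
  [  -0.15     0.70    -0.15]
  [  -0.45     0.00     0.95]
Cofactors of I−A, C_ij = (−1)^(i+j)·(minor ij) (rows/columns in the sector order above):
  C_11 = (0.70)(0.95) − (-0.15)(0.00) = 0.6650
  C_12 = −[(-0.15)(0.95) − (-0.15)(-0.45)] = 0.2100
  C_13 = (-0.15)(0.00) − (0.70)(-0.45) = 0.3150
  C_21 = −[(-0.20)(0.95) − (0.00)(0.00)] = 0.1900
  C_22 = (0.70)(0.95) − (0.00)(-0.45) = 0.6650
  C_23 = −[(0.70)(0.00) − (-0.20)(-0.45)] = 0.0900
  C_31 = (-0.20)(-0.15) − (0.00)(0.70) = 0.0300
  C_32 = −[(0.70)(-0.15) − (0.00)(-0.15)] = 0.1050
  C_33 = (0.70)(0.70) − (-0.20)(-0.15) = 0.4600
det(I−A) = Σ_j (I−A)_1j·C_1j = (0.70)(0.6650) + (-0.20)(0.2100) + (0.00)(0.3150) = 0.4235
adj(I−A) = Cᵀ =
  [ 0.6650   0.1900   0.0300]
  [ 0.2100   0.6650   0.1050]
  [ 0.3150   0.0900   0.4600]
(I − A)⁻¹ = adj(I−A) / det(I−A) ≈
  [   1.5702     0.4486     0.0708]
  [   0.4959     1.5702     0.2479]
  [   0.7438     0.2125     1.0862]
First solve x = (I − A)⁻¹ d = adj(I−A)·d / det(I−A); in particular x_E = (0.3150·135 + 0.0900·225 + 0.4600·95) / 0.4235 = 106.475 / 0.4235 ≈ 251.417.
Intermediate flow from E to E: z_EE = a_EE · x_E = 0.05 × 106.475 / 0.4235 = 5.32375 / 0.4235 ≈ 12.6.

z_EE = 12.6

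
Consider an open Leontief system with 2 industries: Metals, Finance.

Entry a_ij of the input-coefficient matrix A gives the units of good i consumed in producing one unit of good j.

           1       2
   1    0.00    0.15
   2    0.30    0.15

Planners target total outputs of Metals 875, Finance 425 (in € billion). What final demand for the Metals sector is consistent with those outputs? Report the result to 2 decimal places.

I − A =
  [   1.00    -0.15]
  [  -0.30     0.85]
d = (I − A) x:
  d_1 = (+1.00)·875 + (-0.15)·425 = 811.25
  d_2 = (-0.30)·875 + (+0.85)·425 = 98.75

d_1 = 811.25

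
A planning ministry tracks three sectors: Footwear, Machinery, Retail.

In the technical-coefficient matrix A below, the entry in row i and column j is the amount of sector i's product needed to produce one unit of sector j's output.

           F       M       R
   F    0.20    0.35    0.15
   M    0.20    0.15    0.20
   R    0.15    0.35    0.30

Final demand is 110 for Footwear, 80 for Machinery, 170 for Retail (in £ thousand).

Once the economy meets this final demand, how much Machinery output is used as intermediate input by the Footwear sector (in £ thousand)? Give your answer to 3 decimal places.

z_MF = 69.588

I − A =
  [   0.80    -0.35    -0.15]
  [  -0.20     0.85    -0.20]
  [  -0.15    -0.35     0.70]
Cofactors of I−A, C_ij = (−1)^(i+j)·(minor ij) (rows/columns in the sector order above):
  C_11 = (0.85)(0.70) − (-0.20)(-0.35) = 0.5250
  C_12 = −[(-0.20)(0.70) − (-0.20)(-0.15)] = 0.1700
  C_13 = (-0.20)(-0.35) − (0.85)(-0.15) = 0.1975
  C_21 = −[(-0.35)(0.70) − (-0.15)(-0.35)] = 0.2975
  C_22 = (0.80)(0.70) − (-0.15)(-0.15) = 0.5375
  C_23 = −[(0.80)(-0.35) − (-0.35)(-0.15)] = 0.3325
  C_31 = (-0.35)(-0.20) − (-0.15)(0.85) = 0.1975
  C_32 = −[(0.80)(-0.20) − (-0.15)(-0.20)] = 0.1900
  C_33 = (0.80)(0.85) − (-0.35)(-0.20) = 0.6100
det(I−A) = Σ_j (I−A)_1j·C_1j = (0.80)(0.5250) + (-0.35)(0.1700) + (-0.15)(0.1975) = 0.330875
adj(I−A) = Cᵀ =
  [ 0.5250   0.2975   0.1975]
  [ 0.1700   0.5375   0.1900]
  [ 0.1975   0.3325   0.6100]
(I − A)⁻¹ = adj(I−A) / det(I−A) ≈
  [   1.5867     0.8991     0.5969]
  [   0.5138     1.6245     0.5742]
  [   0.5969     1.0049     1.8436]
First solve x = (I − A)⁻¹ d = adj(I−A)·d / det(I−A); in particular x_F = (0.5250·110 + 0.2975·80 + 0.1975·170) / 0.330875 = 115.125 / 0.330875 ≈ 347.94107.
Intermediate flow from M to F: z_MF = a_MF · x_F = 0.20 × 115.125 / 0.330875 = 23.025 / 0.330875 ≈ 69.588.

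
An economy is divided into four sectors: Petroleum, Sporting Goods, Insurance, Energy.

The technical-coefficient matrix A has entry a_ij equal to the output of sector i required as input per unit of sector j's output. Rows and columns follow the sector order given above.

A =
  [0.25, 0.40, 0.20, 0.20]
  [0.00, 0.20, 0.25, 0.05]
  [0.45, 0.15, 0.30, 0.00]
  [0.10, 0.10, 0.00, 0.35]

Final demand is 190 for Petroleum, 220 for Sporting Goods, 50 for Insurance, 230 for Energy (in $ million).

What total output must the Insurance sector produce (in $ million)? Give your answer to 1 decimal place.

I − A =
  [   0.75    -0.40    -0.20    -0.20]
  [   0.00     0.80    -0.25    -0.05]
  [  -0.45    -0.15     0.70     0.00]
  [  -0.10    -0.10     0.00     0.65]
Compute the cofactors C_ij = (−1)^(i+j)·(3×3 minor ij) of I−A; the adjugate is their transpose:
adj(I−A) = Cᵀ =
  [ 0.336125   0.215500   0.173000   0.120000]
  [ 0.076625   0.268750   0.117875   0.044250]
  [ 0.232500   0.196125   0.368250   0.086625]
  [ 0.063500   0.074500   0.044750   0.274875]
det(I−A) = Σ_j (I−A)_1j·C_1j = (0.75)(0.336125) + (-0.40)(0.076625) + (-0.20)(0.232500) + (-0.20)(0.063500) = 0.16224375
(I − A)⁻¹ = adj(I−A) / det(I−A) ≈
  [   2.0717     1.3282     1.0663     0.7396]
  [   0.4723     1.6565     0.7265     0.2727]
  [   1.4330     1.2088     2.2697     0.5339]
  [   0.3914     0.4592     0.2758     1.6942]
x = (I − A)⁻¹ d = adj(I−A)·d / det(I−A), with det(I−A) = 0.16224375:
  x_1 = (0.336125·190 + 0.215500·220 + 0.173000·50 + 0.120000·230) / 0.16224375 = 147.52375 / 0.16224375 ≈ 909.3
  x_2 = (0.076625·190 + 0.268750·220 + 0.117875·50 + 0.044250·230) / 0.16224375 = 89.755 / 0.16224375 ≈ 553.2
  x_3 = (0.232500·190 + 0.196125·220 + 0.368250·50 + 0.086625·230) / 0.16224375 = 125.65875 / 0.16224375 ≈ 774.5
  x_4 = (0.063500·190 + 0.074500·220 + 0.044750·50 + 0.274875·230) / 0.16224375 = 93.91375 / 0.16224375 ≈ 578.8

x_3 = 774.5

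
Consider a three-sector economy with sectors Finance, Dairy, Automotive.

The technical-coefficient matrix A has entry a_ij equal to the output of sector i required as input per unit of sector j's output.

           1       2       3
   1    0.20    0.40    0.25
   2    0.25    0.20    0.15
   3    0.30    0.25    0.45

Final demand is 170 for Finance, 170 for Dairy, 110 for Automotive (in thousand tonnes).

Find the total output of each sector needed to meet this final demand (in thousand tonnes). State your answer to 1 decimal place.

x_1 = 836.6, x_2 = 652.6, x_3 = 953.0

I − A =
  [   0.80    -0.40    -0.25]
  [  -0.25     0.80    -0.15]
  [  -0.30    -0.25     0.55]
Cofactors of I−A, C_ij = (−1)^(i+j)·(minor ij) (rows/columns in the sector order above):
  C_11 = (0.80)(0.55) − (-0.15)(-0.25) = 0.4025
  C_12 = −[(-0.25)(0.55) − (-0.15)(-0.30)] = 0.1825
  C_13 = (-0.25)(-0.25) − (0.80)(-0.30) = 0.3025
  C_21 = −[(-0.40)(0.55) − (-0.25)(-0.25)] = 0.2825
  C_22 = (0.80)(0.55) − (-0.25)(-0.30) = 0.3650
  C_23 = −[(0.80)(-0.25) − (-0.40)(-0.30)] = 0.3200
  C_31 = (-0.40)(-0.15) − (-0.25)(0.80) = 0.2600
  C_32 = −[(0.80)(-0.15) − (-0.25)(-0.25)] = 0.1825
  C_33 = (0.80)(0.80) − (-0.40)(-0.25) = 0.5400
det(I−A) = Σ_j (I−A)_1j·C_1j = (0.80)(0.4025) + (-0.40)(0.1825) + (-0.25)(0.3025) = 0.173375
adj(I−A) = Cᵀ =
  [ 0.4025   0.2825   0.2600]
  [ 0.1825   0.3650   0.1825]
  [ 0.3025   0.3200   0.5400]
(I − A)⁻¹ = adj(I−A) / det(I−A) ≈
  [   2.3216     1.6294     1.4996]
  [   1.0526     2.1053     1.0526]
  [   1.7448     1.8457     3.1146]
x = (I − A)⁻¹ d = adj(I−A)·d / det(I−A), with det(I−A) = 0.173375:
  x_1 = (0.4025·170 + 0.2825·170 + 0.2600·110) / 0.173375 = 145.05 / 0.173375 ≈ 836.6
  x_2 = (0.1825·170 + 0.3650·170 + 0.1825·110) / 0.173375 = 113.15 / 0.173375 ≈ 652.6
  x_3 = (0.3025·170 + 0.3200·170 + 0.5400·110) / 0.173375 = 165.225 / 0.173375 ≈ 953.0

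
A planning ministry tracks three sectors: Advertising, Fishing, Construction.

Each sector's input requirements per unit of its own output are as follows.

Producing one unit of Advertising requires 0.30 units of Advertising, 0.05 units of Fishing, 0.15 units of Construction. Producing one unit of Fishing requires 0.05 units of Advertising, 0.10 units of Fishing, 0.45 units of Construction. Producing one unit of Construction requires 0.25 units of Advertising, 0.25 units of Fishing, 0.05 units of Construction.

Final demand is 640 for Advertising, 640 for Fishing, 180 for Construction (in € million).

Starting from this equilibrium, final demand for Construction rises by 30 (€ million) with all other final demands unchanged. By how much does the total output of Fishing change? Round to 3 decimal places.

I − A =
  [   0.70    -0.05    -0.25]
  [  -0.05     0.90    -0.25]
  [  -0.15    -0.45     0.95]
Cofactors of I−A, C_ij = (−1)^(i+j)·(minor ij) (rows/columns in the sector order above):
  C_11 = (0.90)(0.95) − (-0.25)(-0.45) = 0.7425
  C_12 = −[(-0.05)(0.95) − (-0.25)(-0.15)] = 0.0850
  C_13 = (-0.05)(-0.45) − (0.90)(-0.15) = 0.1575
  C_21 = −[(-0.05)(0.95) − (-0.25)(-0.45)] = 0.1600
  C_22 = (0.70)(0.95) − (-0.25)(-0.15) = 0.6275
  C_23 = −[(0.70)(-0.45) − (-0.05)(-0.15)] = 0.3225
  C_31 = (-0.05)(-0.25) − (-0.25)(0.90) = 0.2375
  C_32 = −[(0.70)(-0.25) − (-0.25)(-0.05)] = 0.1875
  C_33 = (0.70)(0.90) − (-0.05)(-0.05) = 0.6275
det(I−A) = Σ_j (I−A)_1j·C_1j = (0.70)(0.7425) + (-0.05)(0.0850) + (-0.25)(0.1575) = 0.476125
adj(I−A) = Cᵀ =
  [ 0.7425   0.1600   0.2375]
  [ 0.0850   0.6275   0.1875]
  [ 0.1575   0.3225   0.6275]
(I − A)⁻¹ = adj(I−A) / det(I−A) ≈
  [   1.5595     0.3360     0.4988]
  [   0.1785     1.3179     0.3938]
  [   0.3308     0.6773     1.3179]
Δx = (I − A)⁻¹ Δd with Δd having +30 in the Construction component and 0 elsewhere.
So Δx_F = L_FC · (+30), where L_FC = adj(I−A)_FC / det(I−A) = 0.1875 / 0.476125.
Δx_F = 0.1875 × (+30) / 0.476125 = 5.625 / 0.476125 ≈ 11.814.

Δx_F = 11.814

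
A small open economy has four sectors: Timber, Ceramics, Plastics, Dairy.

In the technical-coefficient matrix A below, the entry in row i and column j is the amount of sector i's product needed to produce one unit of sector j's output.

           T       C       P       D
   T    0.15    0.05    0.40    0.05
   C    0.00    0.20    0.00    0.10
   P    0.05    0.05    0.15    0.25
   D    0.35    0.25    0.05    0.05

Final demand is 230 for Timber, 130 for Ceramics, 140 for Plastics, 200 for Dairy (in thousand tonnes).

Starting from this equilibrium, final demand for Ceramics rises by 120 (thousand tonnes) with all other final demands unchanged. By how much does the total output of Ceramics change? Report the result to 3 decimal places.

Δx_C = 156.438

I − A =
  [   0.85    -0.05    -0.40    -0.05]
  [   0.00     0.80     0.00    -0.10]
  [  -0.05    -0.05     0.85    -0.25]
  [  -0.35    -0.25    -0.05     0.95]
Compute the cofactors C_ij = (−1)^(i+j)·(3×3 minor ij) of I−A; the adjugate is their transpose:
adj(I−A) = Cᵀ =
  [ 0.61450   0.09450   0.29625   0.12025]
  [ 0.03000   0.60675   0.01825   0.07025]
  [ 0.10850   0.10000   0.60900   0.17650]
  [ 0.24000   0.19975   0.14600   0.56200]
det(I−A) = Σ_j (I−A)_1j·C_1j = (0.85)(0.61450) + (-0.05)(0.03000) + (-0.40)(0.10850) + (-0.05)(0.24000) = 0.465425
(I − A)⁻¹ = adj(I−A) / det(I−A) ≈
  [   1.3203     0.2030     0.6365     0.2584]
  [   0.0645     1.3036     0.0392     0.1509]
  [   0.2331     0.2149     1.3085     0.3792]
  [   0.5157     0.4292     0.3137     1.2075]
Δx = (I − A)⁻¹ Δd with Δd having +120 in the Ceramics component and 0 elsewhere.
So Δx_C = L_CC · (+120), where L_CC = adj(I−A)_CC / det(I−A) = 0.60675 / 0.465425.
Δx_C = 0.60675 × (+120) / 0.465425 = 72.81 / 0.465425 ≈ 156.438.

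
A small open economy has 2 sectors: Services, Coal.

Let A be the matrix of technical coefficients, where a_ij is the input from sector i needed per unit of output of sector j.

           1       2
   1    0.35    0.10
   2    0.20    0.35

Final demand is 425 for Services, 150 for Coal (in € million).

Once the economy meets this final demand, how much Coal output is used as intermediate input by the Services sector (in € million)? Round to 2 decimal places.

I − A =
  [   0.65    -0.10]
  [  -0.20     0.65]
det(I−A) = (0.65)(0.65) − (-0.10)(-0.20) = 0.4025
adj(I−A) = [[0.65, 0.10], [0.20, 0.65]]
(I − A)⁻¹ = adj(I−A) / det(I−A) ≈
  [   1.6149     0.2484]
  [   0.4969     1.6149]
First solve x = (I − A)⁻¹ d = adj(I−A)·d / det(I−A); in particular x_1 = (0.65·425 + 0.10·150) / 0.4025 = 291.25 / 0.4025 ≈ 723.6025.
Intermediate flow from 2 to 1: z_21 = a_21 · x_1 = 0.20 × 291.25 / 0.4025 = 58.25 / 0.4025 ≈ 144.72.

z_21 = 144.72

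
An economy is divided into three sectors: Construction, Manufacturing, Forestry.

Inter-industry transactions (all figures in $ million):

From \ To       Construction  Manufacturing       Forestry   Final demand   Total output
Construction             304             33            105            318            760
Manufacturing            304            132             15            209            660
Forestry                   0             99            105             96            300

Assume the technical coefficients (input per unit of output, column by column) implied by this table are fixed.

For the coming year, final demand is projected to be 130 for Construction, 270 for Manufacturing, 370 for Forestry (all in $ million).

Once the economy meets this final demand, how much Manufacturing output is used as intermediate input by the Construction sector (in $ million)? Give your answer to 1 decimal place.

Technical coefficients a_ij = z_ij / X_j:
  a_CC = 304/760 = 0.40, a_MC = 304/760 = 0.40, a_FC = 0/760 = 0.00
  a_CM = 33/660 = 0.05, a_MM = 132/660 = 0.20, a_FM = 99/660 = 0.15
  a_CF = 105/300 = 0.35, a_MF = 15/300 = 0.05, a_FF = 105/300 = 0.35
I − A =
  [   0.60    -0.05    -0.35]
  [  -0.40     0.80    -0.05]
  [   0.00    -0.15     0.65]
Cofactors of I−A, C_ij = (−1)^(i+j)·(minor ij) (rows/columns in the sector order above):
  C_11 = (0.80)(0.65) − (-0.05)(-0.15) = 0.5125
  C_12 = −[(-0.40)(0.65) − (-0.05)(0.00)] = 0.2600
  C_13 = (-0.40)(-0.15) − (0.80)(0.00) = 0.0600
  C_21 = −[(-0.05)(0.65) − (-0.35)(-0.15)] = 0.0850
  C_22 = (0.60)(0.65) − (-0.35)(0.00) = 0.3900
  C_23 = −[(0.60)(-0.15) − (-0.05)(0.00)] = 0.0900
  C_31 = (-0.05)(-0.05) − (-0.35)(0.80) = 0.2825
  C_32 = −[(0.60)(-0.05) − (-0.35)(-0.40)] = 0.1700
  C_33 = (0.60)(0.80) − (-0.05)(-0.40) = 0.4600
det(I−A) = Σ_j (I−A)_1j·C_1j = (0.60)(0.5125) + (-0.05)(0.2600) + (-0.35)(0.0600) = 0.2735
adj(I−A) = Cᵀ =
  [ 0.5125   0.0850   0.2825]
  [ 0.2600   0.3900   0.1700]
  [ 0.0600   0.0900   0.4600]
(I − A)⁻¹ = adj(I−A) / det(I−A) ≈
  [   1.8739     0.3108     1.0329]
  [   0.9506     1.4260     0.6216]
  [   0.2194     0.3291     1.6819]
First solve x = (I − A)⁻¹ d = adj(I−A)·d / det(I−A); in particular x_C = (0.5125·130 + 0.0850·270 + 0.2825·370) / 0.2735 = 194.10 / 0.2735 ≈ 709.689.
Intermediate flow from M to C: z_MC = a_MC · x_C = 0.40 × 194.10 / 0.2735 = 77.64 / 0.2735 ≈ 283.9.

z_MC = 283.9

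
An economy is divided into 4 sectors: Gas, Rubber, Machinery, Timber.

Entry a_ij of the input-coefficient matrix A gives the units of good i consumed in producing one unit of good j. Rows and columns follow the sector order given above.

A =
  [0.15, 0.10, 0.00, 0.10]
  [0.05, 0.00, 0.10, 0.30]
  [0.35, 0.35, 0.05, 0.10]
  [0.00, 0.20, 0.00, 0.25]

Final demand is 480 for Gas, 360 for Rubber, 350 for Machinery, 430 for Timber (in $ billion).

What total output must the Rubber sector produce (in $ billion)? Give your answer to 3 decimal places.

I − A =
  [   0.85    -0.10     0.00    -0.10]
  [  -0.05     1.00    -0.10    -0.30]
  [  -0.35    -0.35     0.95    -0.10]
  [   0.00    -0.20     0.00     0.75]
Compute the cofactors C_ij = (−1)^(i+j)·(3×3 minor ij) of I−A; the adjugate is their transpose:
adj(I−A) = Cᵀ =
  [ 0.627250   0.090250   0.009500   0.121000]
  [ 0.061875   0.605625   0.063750   0.259000]
  [ 0.255625   0.273375   0.581750   0.221000]
  [ 0.016500   0.161500   0.017000   0.769500]
det(I−A) = Σ_j (I−A)_1j·C_1j = (0.85)(0.627250) + (-0.10)(0.061875) + (0.00)(0.255625) + (-0.10)(0.016500) = 0.525325
(I − A)⁻¹ = adj(I−A) / det(I−A) ≈
  [   1.1940     0.1718     0.0181     0.2303]
  [   0.1178     1.1529     0.1214     0.4930]
  [   0.4866     0.5204     1.1074     0.4207]
  [   0.0314     0.3074     0.0324     1.4648]
x = (I − A)⁻¹ d = adj(I−A)·d / det(I−A), with det(I−A) = 0.525325:
  x_G = (0.627250·480 + 0.090250·360 + 0.009500·350 + 0.121000·430) / 0.525325 = 388.925 / 0.525325 ≈ 740.351
  x_R = (0.061875·480 + 0.605625·360 + 0.063750·350 + 0.259000·430) / 0.525325 = 381.4075 / 0.525325 ≈ 726.041
  x_M = (0.255625·480 + 0.273375·360 + 0.581750·350 + 0.221000·430) / 0.525325 = 519.7575 / 0.525325 ≈ 989.402
  x_T = (0.016500·480 + 0.161500·360 + 0.017000·350 + 0.769500·430) / 0.525325 = 402.895 / 0.525325 ≈ 766.944

x_R = 726.041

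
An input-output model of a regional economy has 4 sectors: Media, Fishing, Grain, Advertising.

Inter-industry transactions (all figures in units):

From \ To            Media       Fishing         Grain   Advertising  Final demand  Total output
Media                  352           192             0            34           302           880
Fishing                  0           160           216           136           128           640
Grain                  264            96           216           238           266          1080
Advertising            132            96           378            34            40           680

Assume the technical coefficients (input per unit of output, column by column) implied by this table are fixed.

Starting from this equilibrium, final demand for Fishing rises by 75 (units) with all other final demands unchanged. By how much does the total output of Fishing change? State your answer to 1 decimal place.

Δx_2 = 139.0

Technical coefficients a_ij = z_ij / X_j:
  a_11 = 352/880 = 0.40, a_21 = 0/880 = 0.00, a_31 = 264/880 = 0.30, a_41 = 132/880 = 0.15
  a_12 = 192/640 = 0.30, a_22 = 160/640 = 0.25, a_32 = 96/640 = 0.15, a_42 = 96/640 = 0.15
  a_13 = 0/1080 = 0.00, a_23 = 216/1080 = 0.20, a_33 = 216/1080 = 0.20, a_43 = 378/1080 = 0.35
  a_14 = 34/680 = 0.05, a_24 = 136/680 = 0.20, a_34 = 238/680 = 0.35, a_44 = 34/680 = 0.05
I − A =
  [   0.60    -0.30     0.00    -0.05]
  [   0.00     0.75    -0.20    -0.20]
  [  -0.30    -0.15     0.80    -0.35]
  [  -0.15    -0.15    -0.35     0.95]
Compute the cofactors C_ij = (−1)^(i+j)·(3×3 minor ij) of I−A; the adjugate is their transpose:
adj(I−A) = Cᵀ =
  [ 0.404625   0.199875   0.092625   0.097500]
  [ 0.112500   0.371250   0.154500   0.141000]
  [ 0.248625   0.219375   0.394875   0.204750]
  [ 0.173250   0.171000   0.184500   0.324000]
det(I−A) = Σ_j (I−A)_1j·C_1j = (0.60)(0.404625) + (-0.30)(0.112500) + (0.00)(0.248625) + (-0.05)(0.173250) = 0.2003625
(I − A)⁻¹ = adj(I−A) / det(I−A) ≈
  [   2.0195     0.9976     0.4623     0.4866]
  [   0.5615     1.8529     0.7711     0.7037]
  [   1.2409     1.0949     1.9708     1.0219]
  [   0.8647     0.8535     0.9208     1.6171]
Δx = (I − A)⁻¹ Δd with Δd having +75 in the Fishing component and 0 elsewhere.
So Δx_2 = L_22 · (+75), where L_22 = adj(I−A)_22 / det(I−A) = 0.371250 / 0.2003625.
Δx_2 = 0.371250 × (+75) / 0.2003625 = 27.84375 / 0.2003625 ≈ 139.0.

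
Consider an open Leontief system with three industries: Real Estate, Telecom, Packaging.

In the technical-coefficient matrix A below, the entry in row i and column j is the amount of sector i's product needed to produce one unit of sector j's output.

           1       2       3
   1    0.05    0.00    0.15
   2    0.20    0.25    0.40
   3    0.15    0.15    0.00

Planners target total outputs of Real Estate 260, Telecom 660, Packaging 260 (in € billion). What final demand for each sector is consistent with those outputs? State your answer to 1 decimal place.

I − A =
  [   0.95     0.00    -0.15]
  [  -0.20     0.75    -0.40]
  [  -0.15    -0.15     1.00]
d = (I − A) x:
  d_1 = (+0.95)·260 + (+0.00)·660 + (-0.15)·260 = 208.0
  d_2 = (-0.20)·260 + (+0.75)·660 + (-0.40)·260 = 339.0
  d_3 = (-0.15)·260 + (-0.15)·660 + (+1.00)·260 = 122.0

d_1 = 208.0, d_2 = 339.0, d_3 = 122.0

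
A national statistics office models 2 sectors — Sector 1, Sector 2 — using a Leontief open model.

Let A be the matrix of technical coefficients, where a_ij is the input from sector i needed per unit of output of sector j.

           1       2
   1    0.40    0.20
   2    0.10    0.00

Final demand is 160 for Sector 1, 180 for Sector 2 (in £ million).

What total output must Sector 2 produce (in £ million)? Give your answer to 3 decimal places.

x_2 = 213.793

I − A =
  [   0.60    -0.20]
  [  -0.10     1.00]
det(I−A) = (0.60)(1.00) − (-0.20)(-0.10) = 0.5800
adj(I−A) = [[1.00, 0.20], [0.10, 0.60]]
(I − A)⁻¹ = adj(I−A) / det(I−A) ≈
  [   1.7241     0.3448]
  [   0.1724     1.0345]
x = (I − A)⁻¹ d = adj(I−A)·d / det(I−A), with det(I−A) = 0.5800:
  x_1 = (1.00·160 + 0.20·180) / 0.5800 = 196.00 / 0.5800 ≈ 337.931
  x_2 = (0.10·160 + 0.60·180) / 0.5800 = 124.00 / 0.5800 ≈ 213.793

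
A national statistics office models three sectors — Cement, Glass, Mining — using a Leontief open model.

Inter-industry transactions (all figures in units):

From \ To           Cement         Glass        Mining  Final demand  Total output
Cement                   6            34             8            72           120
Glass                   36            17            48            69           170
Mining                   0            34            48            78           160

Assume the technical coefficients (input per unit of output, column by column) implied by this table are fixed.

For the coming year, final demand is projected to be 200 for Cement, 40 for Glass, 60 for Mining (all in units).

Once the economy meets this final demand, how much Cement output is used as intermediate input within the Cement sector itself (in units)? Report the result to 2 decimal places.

z_11 = 12.72

Technical coefficients a_ij = z_ij / X_j:
  a_11 = 6/120 = 0.05, a_21 = 36/120 = 0.30, a_31 = 0/120 = 0.00
  a_12 = 34/170 = 0.20, a_22 = 17/170 = 0.10, a_32 = 34/170 = 0.20
  a_13 = 8/160 = 0.05, a_23 = 48/160 = 0.30, a_33 = 48/160 = 0.30
I − A =
  [   0.95    -0.20    -0.05]
  [  -0.30     0.90    -0.30]
  [   0.00    -0.20     0.70]
Cofactors of I−A, C_ij = (−1)^(i+j)·(minor ij) (rows/columns in the sector order above):
  C_11 = (0.90)(0.70) − (-0.30)(-0.20) = 0.5700
  C_12 = −[(-0.30)(0.70) − (-0.30)(0.00)] = 0.2100
  C_13 = (-0.30)(-0.20) − (0.90)(0.00) = 0.0600
  C_21 = −[(-0.20)(0.70) − (-0.05)(-0.20)] = 0.1500
  C_22 = (0.95)(0.70) − (-0.05)(0.00) = 0.6650
  C_23 = −[(0.95)(-0.20) − (-0.20)(0.00)] = 0.1900
  C_31 = (-0.20)(-0.30) − (-0.05)(0.90) = 0.1050
  C_32 = −[(0.95)(-0.30) − (-0.05)(-0.30)] = 0.3000
  C_33 = (0.95)(0.90) − (-0.20)(-0.30) = 0.7950
det(I−A) = Σ_j (I−A)_1j·C_1j = (0.95)(0.5700) + (-0.20)(0.2100) + (-0.05)(0.0600) = 0.4965
adj(I−A) = Cᵀ =
  [ 0.5700   0.1500   0.1050]
  [ 0.2100   0.6650   0.3000]
  [ 0.0600   0.1900   0.7950]
(I − A)⁻¹ = adj(I−A) / det(I−A) ≈
  [   1.1480     0.3021     0.2115]
  [   0.4230     1.3394     0.6042]
  [   0.1208     0.3827     1.6012]
First solve x = (I − A)⁻¹ d = adj(I−A)·d / det(I−A); in particular x_1 = (0.5700·200 + 0.1500·40 + 0.1050·60) / 0.4965 = 126.30 / 0.4965 ≈ 254.3807.
Intermediate flow from 1 to 1: z_11 = a_11 · x_1 = 0.05 × 126.30 / 0.4965 = 6.315 / 0.4965 ≈ 12.72.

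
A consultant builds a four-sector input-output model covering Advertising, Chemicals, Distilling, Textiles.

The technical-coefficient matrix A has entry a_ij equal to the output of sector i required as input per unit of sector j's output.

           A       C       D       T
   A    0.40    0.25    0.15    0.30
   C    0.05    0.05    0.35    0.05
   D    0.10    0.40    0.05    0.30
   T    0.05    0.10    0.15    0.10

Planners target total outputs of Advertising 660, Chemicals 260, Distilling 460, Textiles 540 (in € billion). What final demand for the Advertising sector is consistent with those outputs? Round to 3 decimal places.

d_A = 100.000

I − A =
  [   0.60    -0.25    -0.15    -0.30]
  [  -0.05     0.95    -0.35    -0.05]
  [  -0.10    -0.40     0.95    -0.30]
  [  -0.05    -0.10    -0.15     0.90]
d = (I − A) x:
  d_A = (+0.60)·660 + (-0.25)·260 + (-0.15)·460 + (-0.30)·540 = 100.000
  d_C = (-0.05)·660 + (+0.95)·260 + (-0.35)·460 + (-0.05)·540 = 26.000
  d_D = (-0.10)·660 + (-0.40)·260 + (+0.95)·460 + (-0.30)·540 = 105.000
  d_T = (-0.05)·660 + (-0.10)·260 + (-0.15)·460 + (+0.90)·540 = 358.000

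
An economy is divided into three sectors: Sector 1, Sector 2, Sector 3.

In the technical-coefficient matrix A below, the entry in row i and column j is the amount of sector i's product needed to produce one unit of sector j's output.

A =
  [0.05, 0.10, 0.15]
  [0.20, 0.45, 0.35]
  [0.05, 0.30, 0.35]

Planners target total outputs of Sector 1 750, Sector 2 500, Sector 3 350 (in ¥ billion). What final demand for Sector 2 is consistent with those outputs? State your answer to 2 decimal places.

d_2 = 2.50

I − A =
  [   0.95    -0.10    -0.15]
  [  -0.20     0.55    -0.35]
  [  -0.05    -0.30     0.65]
d = (I − A) x:
  d_1 = (+0.95)·750 + (-0.10)·500 + (-0.15)·350 = 610.00
  d_2 = (-0.20)·750 + (+0.55)·500 + (-0.35)·350 = 2.50
  d_3 = (-0.05)·750 + (-0.30)·500 + (+0.65)·350 = 40.00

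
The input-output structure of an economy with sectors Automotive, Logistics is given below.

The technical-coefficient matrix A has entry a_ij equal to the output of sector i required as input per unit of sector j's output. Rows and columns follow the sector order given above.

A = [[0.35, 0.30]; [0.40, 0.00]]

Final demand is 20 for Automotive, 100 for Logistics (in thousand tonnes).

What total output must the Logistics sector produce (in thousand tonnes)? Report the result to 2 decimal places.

I − A =
  [   0.65    -0.30]
  [  -0.40     1.00]
det(I−A) = (0.65)(1.00) − (-0.30)(-0.40) = 0.5300
adj(I−A) = [[1.00, 0.30], [0.40, 0.65]]
(I − A)⁻¹ = adj(I−A) / det(I−A) ≈
  [   1.8868     0.5660]
  [   0.7547     1.2264]
x = (I − A)⁻¹ d = adj(I−A)·d / det(I−A), with det(I−A) = 0.5300:
  x_A = (1.00·20 + 0.30·100) / 0.5300 = 50.00 / 0.5300 ≈ 94.34
  x_L = (0.40·20 + 0.65·100) / 0.5300 = 73.00 / 0.5300 ≈ 137.74

x_L = 137.74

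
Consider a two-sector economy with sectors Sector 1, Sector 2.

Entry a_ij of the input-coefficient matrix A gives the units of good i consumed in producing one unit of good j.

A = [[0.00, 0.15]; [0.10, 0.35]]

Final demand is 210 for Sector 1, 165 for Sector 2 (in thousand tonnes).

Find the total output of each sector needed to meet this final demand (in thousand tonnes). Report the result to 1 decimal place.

I − A =
  [   1.00    -0.15]
  [  -0.10     0.65]
det(I−A) = (1.00)(0.65) − (-0.15)(-0.10) = 0.6350
adj(I−A) = [[0.65, 0.15], [0.10, 1.00]]
(I − A)⁻¹ = adj(I−A) / det(I−A) ≈
  [   1.0236     0.2362]
  [   0.1575     1.5748]
x = (I − A)⁻¹ d = adj(I−A)·d / det(I−A), with det(I−A) = 0.6350:
  x_1 = (0.65·210 + 0.15·165) / 0.6350 = 161.25 / 0.6350 ≈ 253.9
  x_2 = (0.10·210 + 1.00·165) / 0.6350 = 186.00 / 0.6350 ≈ 292.9

x_1 = 253.9, x_2 = 292.9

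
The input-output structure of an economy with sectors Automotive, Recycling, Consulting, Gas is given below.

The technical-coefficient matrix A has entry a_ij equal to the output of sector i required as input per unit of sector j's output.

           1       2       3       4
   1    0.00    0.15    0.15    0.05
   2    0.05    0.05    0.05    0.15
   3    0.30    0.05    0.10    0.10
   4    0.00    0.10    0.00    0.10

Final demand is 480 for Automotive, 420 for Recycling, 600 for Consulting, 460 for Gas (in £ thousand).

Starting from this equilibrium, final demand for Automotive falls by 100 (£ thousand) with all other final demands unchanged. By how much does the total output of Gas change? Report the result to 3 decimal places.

I − A =
  [   1.00    -0.15    -0.15    -0.05]
  [  -0.05     0.95    -0.05    -0.15]
  [  -0.30    -0.05     0.90    -0.10]
  [   0.00    -0.10     0.00     0.90]
Compute the cofactors C_ij = (−1)^(i+j)·(3×3 minor ij) of I−A; the adjugate is their transpose:
adj(I−A) = Cᵀ =
  [ 0.753250   0.134250   0.133000   0.079000]
  [ 0.054000   0.769500   0.051750   0.137000]
  [ 0.254750   0.097000   0.833000   0.122875]
  [ 0.006000   0.085500   0.005750   0.800375]
det(I−A) = Σ_j (I−A)_1j·C_1j = (1.00)(0.753250) + (-0.15)(0.054000) + (-0.15)(0.254750) + (-0.05)(0.006000) = 0.7066375
(I − A)⁻¹ = adj(I−A) / det(I−A) ≈
  [   1.0660     0.1900     0.1882     0.1118]
  [   0.0764     1.0890     0.0732     0.1939]
  [   0.3605     0.1373     1.1788     0.1739]
  [   0.0085     0.1210     0.0081     1.1327]
Δx = (I − A)⁻¹ Δd with Δd having -100 in the Automotive component and 0 elsewhere.
So Δx_4 = L_41 · (-100), where L_41 = adj(I−A)_41 / det(I−A) = 0.006000 / 0.7066375.
Δx_4 = 0.006000 × (-100) / 0.7066375 = -0.60 / 0.7066375 ≈ -0.849.

Δx_4 = -0.849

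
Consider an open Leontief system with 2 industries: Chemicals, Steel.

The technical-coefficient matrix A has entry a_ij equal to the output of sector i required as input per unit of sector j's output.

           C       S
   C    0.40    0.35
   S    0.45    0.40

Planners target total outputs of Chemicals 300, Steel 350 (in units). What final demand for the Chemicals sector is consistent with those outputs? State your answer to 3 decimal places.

I − A =
  [   0.60    -0.35]
  [  -0.45     0.60]
d = (I − A) x:
  d_C = (+0.60)·300 + (-0.35)·350 = 57.500
  d_S = (-0.45)·300 + (+0.60)·350 = 75.000

d_C = 57.500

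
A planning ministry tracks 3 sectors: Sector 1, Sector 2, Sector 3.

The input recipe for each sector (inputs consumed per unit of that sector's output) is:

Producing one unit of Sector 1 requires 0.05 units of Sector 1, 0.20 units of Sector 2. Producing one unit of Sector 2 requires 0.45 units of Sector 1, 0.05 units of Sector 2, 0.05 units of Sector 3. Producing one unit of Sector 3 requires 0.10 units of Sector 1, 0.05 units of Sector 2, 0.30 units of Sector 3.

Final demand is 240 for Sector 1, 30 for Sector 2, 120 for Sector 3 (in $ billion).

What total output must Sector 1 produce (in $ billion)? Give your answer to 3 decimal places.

x_1 = 323.148

I − A =
  [   0.95    -0.45    -0.10]
  [  -0.20     0.95    -0.05]
  [   0.00    -0.05     0.70]
Cofactors of I−A, C_ij = (−1)^(i+j)·(minor ij) (rows/columns in the sector order above):
  C_11 = (0.95)(0.70) − (-0.05)(-0.05) = 0.6625
  C_12 = −[(-0.20)(0.70) − (-0.05)(0.00)] = 0.1400
  C_13 = (-0.20)(-0.05) − (0.95)(0.00) = 0.0100
  C_21 = −[(-0.45)(0.70) − (-0.10)(-0.05)] = 0.3200
  C_22 = (0.95)(0.70) − (-0.10)(0.00) = 0.6650
  C_23 = −[(0.95)(-0.05) − (-0.45)(0.00)] = 0.0475
  C_31 = (-0.45)(-0.05) − (-0.10)(0.95) = 0.1175
  C_32 = −[(0.95)(-0.05) − (-0.10)(-0.20)] = 0.0675
  C_33 = (0.95)(0.95) − (-0.45)(-0.20) = 0.8125
det(I−A) = Σ_j (I−A)_1j·C_1j = (0.95)(0.6625) + (-0.45)(0.1400) + (-0.10)(0.0100) = 0.565375
adj(I−A) = Cᵀ =
  [ 0.6625   0.3200   0.1175]
  [ 0.1400   0.6650   0.0675]
  [ 0.0100   0.0475   0.8125]
(I − A)⁻¹ = adj(I−A) / det(I−A) ≈
  [   1.1718     0.5660     0.2078]
  [   0.2476     1.1762     0.1194]
  [   0.0177     0.0840     1.4371]
x = (I − A)⁻¹ d = adj(I−A)·d / det(I−A), with det(I−A) = 0.565375:
  x_1 = (0.6625·240 + 0.3200·30 + 0.1175·120) / 0.565375 = 182.70 / 0.565375 ≈ 323.148
  x_2 = (0.1400·240 + 0.6650·30 + 0.0675·120) / 0.565375 = 61.65 / 0.565375 ≈ 109.043
  x_3 = (0.0100·240 + 0.0475·30 + 0.8125·120) / 0.565375 = 101.325 / 0.565375 ≈ 179.217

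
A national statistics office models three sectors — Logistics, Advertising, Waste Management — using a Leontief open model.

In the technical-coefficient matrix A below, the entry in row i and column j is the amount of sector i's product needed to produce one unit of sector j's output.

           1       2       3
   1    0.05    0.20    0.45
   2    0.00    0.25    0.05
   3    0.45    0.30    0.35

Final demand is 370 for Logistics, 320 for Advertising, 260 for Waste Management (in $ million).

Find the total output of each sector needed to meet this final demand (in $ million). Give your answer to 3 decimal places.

x_1 = 1196.496, x_2 = 524.701, x_3 = 1470.513

I − A =
  [   0.95    -0.20    -0.45]
  [   0.00     0.75    -0.05]
  [  -0.45    -0.30     0.65]
Cofactors of I−A, C_ij = (−1)^(i+j)·(minor ij) (rows/columns in the sector order above):
  C_11 = (0.75)(0.65) − (-0.05)(-0.30) = 0.4725
  C_12 = −[(0.00)(0.65) − (-0.05)(-0.45)] = 0.0225
  C_13 = (0.00)(-0.30) − (0.75)(-0.45) = 0.3375
  C_21 = −[(-0.20)(0.65) − (-0.45)(-0.30)] = 0.2650
  C_22 = (0.95)(0.65) − (-0.45)(-0.45) = 0.4150
  C_23 = −[(0.95)(-0.30) − (-0.20)(-0.45)] = 0.3750
  C_31 = (-0.20)(-0.05) − (-0.45)(0.75) = 0.3475
  C_32 = −[(0.95)(-0.05) − (-0.45)(0.00)] = 0.0475
  C_33 = (0.95)(0.75) − (-0.20)(0.00) = 0.7125
det(I−A) = Σ_j (I−A)_1j·C_1j = (0.95)(0.4725) + (-0.20)(0.0225) + (-0.45)(0.3375) = 0.2925
adj(I−A) = Cᵀ =
  [ 0.4725   0.2650   0.3475]
  [ 0.0225   0.4150   0.0475]
  [ 0.3375   0.3750   0.7125]
(I − A)⁻¹ = adj(I−A) / det(I−A) ≈
  [   1.6154     0.9060     1.1880]
  [   0.0769     1.4188     0.1624]
  [   1.1538     1.2821     2.4359]
x = (I − A)⁻¹ d = adj(I−A)·d / det(I−A), with det(I−A) = 0.2925:
  x_1 = (0.4725·370 + 0.2650·320 + 0.3475·260) / 0.2925 = 349.975 / 0.2925 ≈ 1196.496
  x_2 = (0.0225·370 + 0.4150·320 + 0.0475·260) / 0.2925 = 153.475 / 0.2925 ≈ 524.701
  x_3 = (0.3375·370 + 0.3750·320 + 0.7125·260) / 0.2925 = 430.125 / 0.2925 ≈ 1470.513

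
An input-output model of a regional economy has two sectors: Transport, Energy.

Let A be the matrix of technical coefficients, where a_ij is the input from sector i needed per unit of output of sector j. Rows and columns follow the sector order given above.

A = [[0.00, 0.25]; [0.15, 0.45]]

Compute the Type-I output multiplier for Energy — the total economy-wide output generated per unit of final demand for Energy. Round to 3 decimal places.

m_2 = 2.439

I − A =
  [   1.00    -0.25]
  [  -0.15     0.55]
det(I−A) = (1.00)(0.55) − (-0.25)(-0.15) = 0.5125
adj(I−A) = [[0.55, 0.25], [0.15, 1.00]]
(I − A)⁻¹ = adj(I−A) / det(I−A) ≈
  [   1.0732     0.4878]
  [   0.2927     1.9512]
The output multiplier for sector j is the column-j sum of the Leontief inverse (I − A)⁻¹ = adj(I−A) / det(I−A).
Column 2 of adj(I−A): (0.25, 1.00); det(I−A) = 0.5125.
m_2 = (0.25 + 1.00) / 0.5125 = 1.25 / 0.5125 ≈ 2.439.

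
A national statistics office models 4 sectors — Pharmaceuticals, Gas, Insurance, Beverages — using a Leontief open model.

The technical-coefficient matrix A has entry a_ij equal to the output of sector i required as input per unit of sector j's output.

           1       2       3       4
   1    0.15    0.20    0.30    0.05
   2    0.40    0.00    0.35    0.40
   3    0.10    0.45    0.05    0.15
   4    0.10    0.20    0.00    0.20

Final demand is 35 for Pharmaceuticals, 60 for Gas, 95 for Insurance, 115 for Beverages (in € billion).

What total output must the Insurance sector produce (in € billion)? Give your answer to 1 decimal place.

x_3 = 374.9

I − A =
  [   0.85    -0.20    -0.30    -0.05]
  [  -0.40     1.00    -0.35    -0.40]
  [  -0.10    -0.45     0.95    -0.15]
  [  -0.10    -0.20     0.00     0.80]
Compute the cofactors C_ij = (−1)^(i+j)·(3×3 minor ij) of I−A; the adjugate is their transpose:
adj(I−A) = Cᵀ =
  [ 0.547500   0.278500   0.275500   0.225125]
  [ 0.375250   0.612750   0.344250   0.394375]
  [ 0.261000   0.349250   0.531000   0.290500]
  [ 0.162250   0.188000   0.120500   0.506625]
det(I−A) = Σ_j (I−A)_1j·C_1j = (0.85)(0.547500) + (-0.20)(0.375250) + (-0.30)(0.261000) + (-0.05)(0.162250) = 0.3039125
(I − A)⁻¹ = adj(I−A) / det(I−A) ≈
  [   1.8015     0.9164     0.9065     0.7408]
  [   1.2347     2.0162     1.1327     1.2977]
  [   0.8588     1.1492     1.7472     0.9559]
  [   0.5339     0.6186     0.3965     1.6670]
x = (I − A)⁻¹ d = adj(I−A)·d / det(I−A), with det(I−A) = 0.3039125:
  x_1 = (0.547500·35 + 0.278500·60 + 0.275500·95 + 0.225125·115) / 0.3039125 = 87.934375 / 0.3039125 ≈ 289.3
  x_2 = (0.375250·35 + 0.612750·60 + 0.344250·95 + 0.394375·115) / 0.3039125 = 127.955625 / 0.3039125 ≈ 421.0
  x_3 = (0.261000·35 + 0.349250·60 + 0.531000·95 + 0.290500·115) / 0.3039125 = 113.9425 / 0.3039125 ≈ 374.9
  x_4 = (0.162250·35 + 0.188000·60 + 0.120500·95 + 0.506625·115) / 0.3039125 = 86.668125 / 0.3039125 ≈ 285.2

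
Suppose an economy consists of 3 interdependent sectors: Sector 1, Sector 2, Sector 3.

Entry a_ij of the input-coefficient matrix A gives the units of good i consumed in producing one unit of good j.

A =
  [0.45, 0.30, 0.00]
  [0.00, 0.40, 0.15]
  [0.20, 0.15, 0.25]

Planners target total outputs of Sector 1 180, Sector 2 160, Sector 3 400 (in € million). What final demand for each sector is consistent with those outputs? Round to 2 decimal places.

I − A =
  [   0.55    -0.30     0.00]
  [   0.00     0.60    -0.15]
  [  -0.20    -0.15     0.75]
d = (I − A) x:
  d_1 = (+0.55)·180 + (-0.30)·160 + (+0.00)·400 = 51.00
  d_2 = (+0.00)·180 + (+0.60)·160 + (-0.15)·400 = 36.00
  d_3 = (-0.20)·180 + (-0.15)·160 + (+0.75)·400 = 240.00

d_1 = 51.00, d_2 = 36.00, d_3 = 240.00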